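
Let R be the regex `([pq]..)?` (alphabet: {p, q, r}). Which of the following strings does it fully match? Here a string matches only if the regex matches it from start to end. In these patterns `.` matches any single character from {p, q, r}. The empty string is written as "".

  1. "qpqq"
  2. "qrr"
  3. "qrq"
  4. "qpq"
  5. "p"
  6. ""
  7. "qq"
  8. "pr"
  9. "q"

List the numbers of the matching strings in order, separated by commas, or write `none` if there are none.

2, 3, 4, 6

1 → no match
2 → match
3 → match
4 → match
5 → no match
6 → match
7 → no match
8 → no match
9 → no match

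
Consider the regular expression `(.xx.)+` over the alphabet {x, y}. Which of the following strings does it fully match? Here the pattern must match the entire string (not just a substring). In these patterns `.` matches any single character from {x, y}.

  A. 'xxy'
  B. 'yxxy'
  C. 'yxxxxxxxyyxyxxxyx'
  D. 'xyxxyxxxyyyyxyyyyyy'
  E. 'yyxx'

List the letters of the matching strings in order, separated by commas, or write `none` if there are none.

A → no match
B → match
C → no match
D → no match
E → no match

B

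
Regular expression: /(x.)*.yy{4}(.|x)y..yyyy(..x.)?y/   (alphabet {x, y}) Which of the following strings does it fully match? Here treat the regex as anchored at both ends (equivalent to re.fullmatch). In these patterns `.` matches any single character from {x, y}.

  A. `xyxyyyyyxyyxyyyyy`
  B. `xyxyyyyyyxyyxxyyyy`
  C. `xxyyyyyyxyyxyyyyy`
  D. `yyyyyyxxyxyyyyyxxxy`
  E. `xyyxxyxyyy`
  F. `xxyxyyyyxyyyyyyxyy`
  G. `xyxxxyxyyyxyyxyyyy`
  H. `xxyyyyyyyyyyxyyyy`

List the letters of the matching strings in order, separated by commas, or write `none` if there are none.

A → match
B → no match
C → match
D → no match
E → no match
F → no match
G → no match
H → no match

A, C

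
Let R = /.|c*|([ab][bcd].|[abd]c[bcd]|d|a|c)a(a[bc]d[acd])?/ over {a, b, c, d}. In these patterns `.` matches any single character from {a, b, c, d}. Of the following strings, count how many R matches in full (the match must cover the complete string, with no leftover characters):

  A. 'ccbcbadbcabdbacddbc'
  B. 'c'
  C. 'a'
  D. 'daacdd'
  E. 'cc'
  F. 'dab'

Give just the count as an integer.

A → no match
B → match
C → match
D → match
E → match
F → no match
Total matched: 4

4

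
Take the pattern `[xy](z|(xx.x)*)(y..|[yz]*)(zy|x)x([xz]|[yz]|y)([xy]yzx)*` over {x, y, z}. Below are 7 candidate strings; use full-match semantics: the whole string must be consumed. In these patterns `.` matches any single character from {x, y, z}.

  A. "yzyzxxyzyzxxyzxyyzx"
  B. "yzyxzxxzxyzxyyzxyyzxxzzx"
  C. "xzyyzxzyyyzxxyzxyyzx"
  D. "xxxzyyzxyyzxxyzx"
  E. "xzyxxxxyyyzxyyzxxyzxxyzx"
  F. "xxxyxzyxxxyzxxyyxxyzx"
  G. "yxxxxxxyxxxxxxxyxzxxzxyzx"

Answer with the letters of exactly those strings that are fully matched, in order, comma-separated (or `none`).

A → no match
B → no match
C → no match
D → match
E → match
F → no match
G → match

D, E, G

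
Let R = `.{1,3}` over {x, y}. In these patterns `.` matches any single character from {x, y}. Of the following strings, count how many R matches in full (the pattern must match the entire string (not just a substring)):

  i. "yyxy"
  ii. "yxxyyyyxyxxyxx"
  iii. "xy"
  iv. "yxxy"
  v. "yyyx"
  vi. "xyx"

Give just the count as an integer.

i → no match
ii → no match
iii → match
iv → no match
v → no match
vi → match
Total matched: 2

2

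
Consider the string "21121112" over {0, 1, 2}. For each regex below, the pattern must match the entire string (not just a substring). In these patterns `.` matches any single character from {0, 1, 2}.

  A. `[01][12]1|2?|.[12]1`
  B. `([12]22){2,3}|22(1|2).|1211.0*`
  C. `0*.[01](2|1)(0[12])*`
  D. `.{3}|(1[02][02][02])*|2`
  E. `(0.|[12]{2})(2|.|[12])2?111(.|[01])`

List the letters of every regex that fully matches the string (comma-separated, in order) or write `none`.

A → no match
B → no match
C → no match
D → no match
E → match

E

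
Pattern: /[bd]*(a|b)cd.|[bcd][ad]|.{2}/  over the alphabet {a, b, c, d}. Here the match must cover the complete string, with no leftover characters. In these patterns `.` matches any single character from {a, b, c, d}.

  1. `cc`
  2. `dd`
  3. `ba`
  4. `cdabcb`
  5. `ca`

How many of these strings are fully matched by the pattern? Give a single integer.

4

1 → match
2 → match
3 → match
4 → no match
5 → match
Total matched: 4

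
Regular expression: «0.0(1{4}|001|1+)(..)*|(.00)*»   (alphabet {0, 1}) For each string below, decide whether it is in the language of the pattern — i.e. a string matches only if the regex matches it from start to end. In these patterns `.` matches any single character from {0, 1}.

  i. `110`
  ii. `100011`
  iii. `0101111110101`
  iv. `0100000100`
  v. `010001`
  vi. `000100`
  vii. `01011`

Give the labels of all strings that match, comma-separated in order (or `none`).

i. `110` → no match
ii. `100011` → no match
iii → match
iv. `0100000100` → no match
v. `010001` → match
vi. `000100` → match
vii. `01011` → match

iii, v, vi, vii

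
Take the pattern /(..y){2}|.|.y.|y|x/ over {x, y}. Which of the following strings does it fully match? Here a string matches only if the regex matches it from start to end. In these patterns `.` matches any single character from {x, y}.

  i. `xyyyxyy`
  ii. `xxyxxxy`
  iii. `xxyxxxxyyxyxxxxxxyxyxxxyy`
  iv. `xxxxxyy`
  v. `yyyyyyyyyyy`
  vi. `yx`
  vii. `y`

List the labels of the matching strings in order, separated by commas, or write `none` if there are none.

vii

i → no match
ii → no match
iii → no match
iv → no match
v → no match
vi → no match
vii → match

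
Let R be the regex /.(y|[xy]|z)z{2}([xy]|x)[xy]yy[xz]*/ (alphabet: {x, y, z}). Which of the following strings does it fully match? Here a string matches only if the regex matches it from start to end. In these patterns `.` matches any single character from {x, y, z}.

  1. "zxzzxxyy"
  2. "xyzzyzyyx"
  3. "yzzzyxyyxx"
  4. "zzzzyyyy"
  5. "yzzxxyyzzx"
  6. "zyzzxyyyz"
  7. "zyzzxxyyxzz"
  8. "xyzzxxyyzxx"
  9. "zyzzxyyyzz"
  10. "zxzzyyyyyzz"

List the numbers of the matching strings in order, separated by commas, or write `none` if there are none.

1. "zxzzxxyy" → match
2. "xyzzyzyyx" → no match
3. "yzzzyxyyxx" → match
4. "zzzzyyyy" → match
5. "yzzxxyyzzx" → no match
6. "zyzzxyyyz" → match
7. "zyzzxxyyxzz" → match
8. "xyzzxxyyzxx" → match
9. "zyzzxyyyzz" → match
10. "zxzzyyyyyzz" → no match

1, 3, 4, 6, 7, 8, 9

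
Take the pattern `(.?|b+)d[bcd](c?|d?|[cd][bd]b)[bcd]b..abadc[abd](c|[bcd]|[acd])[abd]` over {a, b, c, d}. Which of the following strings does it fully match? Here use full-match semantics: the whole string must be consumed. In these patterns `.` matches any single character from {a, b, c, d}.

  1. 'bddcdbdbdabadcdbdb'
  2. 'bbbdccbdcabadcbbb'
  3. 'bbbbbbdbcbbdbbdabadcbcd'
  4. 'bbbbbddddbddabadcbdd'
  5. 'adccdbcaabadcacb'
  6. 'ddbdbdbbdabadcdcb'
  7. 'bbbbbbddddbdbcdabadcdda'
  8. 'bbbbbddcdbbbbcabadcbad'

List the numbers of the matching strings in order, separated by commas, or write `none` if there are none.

2, 3, 4, 5, 7, 8

1 → no match
2 → match
3 → match
4 → match
5 → match
6 → no match
7 → match
8 → match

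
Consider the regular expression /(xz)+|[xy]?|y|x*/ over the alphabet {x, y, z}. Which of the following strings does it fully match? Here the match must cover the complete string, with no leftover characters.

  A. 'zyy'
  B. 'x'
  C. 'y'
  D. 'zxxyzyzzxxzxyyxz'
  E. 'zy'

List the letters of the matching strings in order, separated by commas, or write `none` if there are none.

A. 'zyy' → no match
B. 'x' → match
C. 'y' → match
D → no match
E. 'zy' → no match

B, C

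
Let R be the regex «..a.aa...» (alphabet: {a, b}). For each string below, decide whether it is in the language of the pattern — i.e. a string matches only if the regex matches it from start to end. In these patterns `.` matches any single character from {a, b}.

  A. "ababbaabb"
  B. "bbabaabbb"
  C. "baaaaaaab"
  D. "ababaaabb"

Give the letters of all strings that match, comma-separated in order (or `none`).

A. "ababbaabb" → no match
B. "bbabaabbb" → match
C. "baaaaaaab" → match
D. "ababaaabb" → match

B, C, D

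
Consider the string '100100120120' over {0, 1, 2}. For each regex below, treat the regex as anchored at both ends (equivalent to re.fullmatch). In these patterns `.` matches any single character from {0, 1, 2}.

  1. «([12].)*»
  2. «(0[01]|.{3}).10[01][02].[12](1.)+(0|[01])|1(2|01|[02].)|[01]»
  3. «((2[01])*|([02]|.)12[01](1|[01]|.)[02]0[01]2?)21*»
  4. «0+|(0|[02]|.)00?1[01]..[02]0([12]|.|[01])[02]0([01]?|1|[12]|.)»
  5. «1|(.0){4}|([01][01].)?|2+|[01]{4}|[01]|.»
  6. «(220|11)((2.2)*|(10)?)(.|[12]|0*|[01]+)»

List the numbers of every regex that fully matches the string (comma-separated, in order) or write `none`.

4

1 → no match
2 → no match
3 → no match
4 → match
5 → no match
6 → no match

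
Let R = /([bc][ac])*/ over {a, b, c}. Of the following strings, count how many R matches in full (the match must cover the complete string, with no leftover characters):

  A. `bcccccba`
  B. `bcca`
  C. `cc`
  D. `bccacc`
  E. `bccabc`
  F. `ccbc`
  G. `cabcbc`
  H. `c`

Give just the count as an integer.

A → match
B → match
C → match
D → match
E → match
F → match
G → match
H → no match
Total matched: 7

7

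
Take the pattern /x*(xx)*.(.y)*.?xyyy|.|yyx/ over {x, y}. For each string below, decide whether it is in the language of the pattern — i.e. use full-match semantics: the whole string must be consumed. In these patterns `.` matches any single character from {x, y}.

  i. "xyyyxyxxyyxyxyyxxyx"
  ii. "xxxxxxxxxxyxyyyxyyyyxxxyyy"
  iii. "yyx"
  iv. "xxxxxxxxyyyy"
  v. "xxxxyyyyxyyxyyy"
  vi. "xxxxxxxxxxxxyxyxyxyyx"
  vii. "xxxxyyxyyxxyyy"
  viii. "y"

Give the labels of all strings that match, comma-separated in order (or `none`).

iii, v, viii

i → no match
ii → no match
iii → match
iv → no match
v → match
vi → no match
vii → no match
viii → match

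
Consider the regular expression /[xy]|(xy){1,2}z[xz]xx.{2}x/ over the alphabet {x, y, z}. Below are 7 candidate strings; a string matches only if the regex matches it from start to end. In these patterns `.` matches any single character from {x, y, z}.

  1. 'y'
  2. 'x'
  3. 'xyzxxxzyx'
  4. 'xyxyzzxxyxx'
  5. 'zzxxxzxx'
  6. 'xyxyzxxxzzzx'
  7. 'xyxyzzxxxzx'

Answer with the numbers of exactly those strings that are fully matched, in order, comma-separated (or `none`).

1 → match
2 → match
3 → match
4 → match
5 → no match
6 → no match
7 → match

1, 2, 3, 4, 7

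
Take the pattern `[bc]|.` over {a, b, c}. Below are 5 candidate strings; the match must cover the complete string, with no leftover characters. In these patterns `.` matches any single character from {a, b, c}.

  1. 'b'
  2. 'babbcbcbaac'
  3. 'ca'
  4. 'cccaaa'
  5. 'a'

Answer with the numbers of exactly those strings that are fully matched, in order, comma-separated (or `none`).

1. 'b' → match
2. 'babbcbcbaac' → no match
3. 'ca' → no match
4. 'cccaaa' → no match
5. 'a' → match

1, 5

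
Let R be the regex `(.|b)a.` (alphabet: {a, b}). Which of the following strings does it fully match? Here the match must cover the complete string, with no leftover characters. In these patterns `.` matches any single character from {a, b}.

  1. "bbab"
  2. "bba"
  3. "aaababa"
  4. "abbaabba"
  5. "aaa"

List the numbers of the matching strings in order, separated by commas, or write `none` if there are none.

5

1. "bbab" → no match
2. "bba" → no match
3. "aaababa" → no match
4. "abbaabba" → no match
5. "aaa" → match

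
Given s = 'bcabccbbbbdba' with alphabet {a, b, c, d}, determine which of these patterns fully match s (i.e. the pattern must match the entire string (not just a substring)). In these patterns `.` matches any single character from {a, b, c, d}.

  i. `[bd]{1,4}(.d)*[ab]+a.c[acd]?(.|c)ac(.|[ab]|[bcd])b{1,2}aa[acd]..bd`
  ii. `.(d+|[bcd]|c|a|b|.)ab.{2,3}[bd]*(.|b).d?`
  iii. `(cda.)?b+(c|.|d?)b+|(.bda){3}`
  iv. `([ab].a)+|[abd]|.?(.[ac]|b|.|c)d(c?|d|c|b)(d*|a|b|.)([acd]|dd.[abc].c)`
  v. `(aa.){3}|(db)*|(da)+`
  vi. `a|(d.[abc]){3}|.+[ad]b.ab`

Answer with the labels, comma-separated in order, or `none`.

i → no match — must end with 'bd'
ii → match
iii → no match
iv → no match
v → no match
vi → no match

ii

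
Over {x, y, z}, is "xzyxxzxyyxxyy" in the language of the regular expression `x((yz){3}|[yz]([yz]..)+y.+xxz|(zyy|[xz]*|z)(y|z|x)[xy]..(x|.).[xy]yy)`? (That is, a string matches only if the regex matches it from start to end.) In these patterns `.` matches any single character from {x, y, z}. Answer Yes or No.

No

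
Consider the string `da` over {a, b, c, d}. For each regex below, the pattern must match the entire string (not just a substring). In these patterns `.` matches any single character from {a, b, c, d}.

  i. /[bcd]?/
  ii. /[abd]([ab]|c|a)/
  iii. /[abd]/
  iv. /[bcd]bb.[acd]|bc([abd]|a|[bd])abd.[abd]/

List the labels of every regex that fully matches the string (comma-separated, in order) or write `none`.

ii

i → no match
ii → match
iii → no match
iv → no match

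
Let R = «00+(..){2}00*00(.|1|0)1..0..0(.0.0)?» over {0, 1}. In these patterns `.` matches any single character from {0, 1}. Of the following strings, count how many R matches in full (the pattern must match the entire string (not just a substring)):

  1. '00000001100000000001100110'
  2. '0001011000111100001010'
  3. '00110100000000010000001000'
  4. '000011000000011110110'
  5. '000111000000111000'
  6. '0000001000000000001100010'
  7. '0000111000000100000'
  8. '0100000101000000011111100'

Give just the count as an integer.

5

1 → match
2 → match
3 → match
4 → match
5 → no match
6 → match
7 → no match
8 → no match — must start with '00'
Total matched: 5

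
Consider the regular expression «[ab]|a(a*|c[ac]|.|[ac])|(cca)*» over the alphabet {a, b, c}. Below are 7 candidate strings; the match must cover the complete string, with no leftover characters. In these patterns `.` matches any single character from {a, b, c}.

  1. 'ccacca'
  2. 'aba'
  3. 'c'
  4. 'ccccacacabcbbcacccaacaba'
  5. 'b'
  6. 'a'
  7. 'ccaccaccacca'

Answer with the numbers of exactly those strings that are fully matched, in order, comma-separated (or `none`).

1, 5, 6, 7

1 → match
2 → no match
3 → no match
4 → no match
5 → match
6 → match
7 → match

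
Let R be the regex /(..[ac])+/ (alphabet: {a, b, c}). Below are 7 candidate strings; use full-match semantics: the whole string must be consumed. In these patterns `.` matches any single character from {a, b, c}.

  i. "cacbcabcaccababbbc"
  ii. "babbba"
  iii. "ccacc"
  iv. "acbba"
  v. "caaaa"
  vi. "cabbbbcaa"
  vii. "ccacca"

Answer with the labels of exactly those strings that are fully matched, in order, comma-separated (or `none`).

vii

i → no match
ii. "babbba" → no match
iii. "ccacc" → no match
iv. "acbba" → no match
v. "caaaa" → no match
vi. "cabbbbcaa" → no match
vii. "ccacca" → match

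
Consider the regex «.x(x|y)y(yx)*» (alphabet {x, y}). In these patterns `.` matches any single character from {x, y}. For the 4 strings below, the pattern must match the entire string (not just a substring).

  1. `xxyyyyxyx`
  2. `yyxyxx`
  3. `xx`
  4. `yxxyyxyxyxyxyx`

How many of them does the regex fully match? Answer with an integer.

1. `xxyyyyxyx` → no match
2. `yyxyxx` → no match
3. `xx` → no match
4 → match
Total matched: 1

1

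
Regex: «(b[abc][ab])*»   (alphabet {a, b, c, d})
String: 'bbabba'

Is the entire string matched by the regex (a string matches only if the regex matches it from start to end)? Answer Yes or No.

Yes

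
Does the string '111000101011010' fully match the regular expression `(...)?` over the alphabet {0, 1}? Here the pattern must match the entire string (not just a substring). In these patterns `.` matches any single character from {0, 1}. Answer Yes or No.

No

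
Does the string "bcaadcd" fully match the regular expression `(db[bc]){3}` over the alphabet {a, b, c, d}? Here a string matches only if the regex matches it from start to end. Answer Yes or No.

No

Every match must start with "db", but "bcaadcd" does not.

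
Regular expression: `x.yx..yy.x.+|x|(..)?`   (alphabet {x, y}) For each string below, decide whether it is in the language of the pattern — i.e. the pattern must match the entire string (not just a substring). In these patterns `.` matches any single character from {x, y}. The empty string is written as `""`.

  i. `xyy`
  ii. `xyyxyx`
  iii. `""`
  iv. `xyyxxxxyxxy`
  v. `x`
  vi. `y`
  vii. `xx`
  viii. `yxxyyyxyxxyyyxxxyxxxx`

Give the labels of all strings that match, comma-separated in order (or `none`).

i. `xyy` → no match
ii. `xyyxyx` → no match
iii. `""` → match
iv. `xyyxxxxyxxy` → no match
v. `x` → match
vi. `y` → no match
vii. `xx` → match
viii → no match

iii, v, vii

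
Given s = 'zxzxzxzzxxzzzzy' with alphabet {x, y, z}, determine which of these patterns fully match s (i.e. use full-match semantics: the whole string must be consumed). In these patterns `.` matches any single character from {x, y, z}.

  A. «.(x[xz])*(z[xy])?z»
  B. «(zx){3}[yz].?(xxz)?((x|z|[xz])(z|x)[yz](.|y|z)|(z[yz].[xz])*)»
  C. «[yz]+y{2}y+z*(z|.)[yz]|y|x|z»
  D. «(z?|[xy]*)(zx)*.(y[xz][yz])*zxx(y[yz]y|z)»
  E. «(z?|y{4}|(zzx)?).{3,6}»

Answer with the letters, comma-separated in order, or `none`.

A → no match — must end with 'z'
B → match
C → no match
D → no match
E → no match

B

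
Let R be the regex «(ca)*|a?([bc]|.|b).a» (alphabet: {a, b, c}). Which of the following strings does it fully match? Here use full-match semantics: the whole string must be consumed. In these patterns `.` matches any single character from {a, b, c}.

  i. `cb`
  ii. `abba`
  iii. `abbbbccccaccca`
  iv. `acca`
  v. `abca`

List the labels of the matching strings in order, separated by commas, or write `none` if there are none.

i → no match
ii → match
iii → no match
iv → match
v → match

ii, iv, v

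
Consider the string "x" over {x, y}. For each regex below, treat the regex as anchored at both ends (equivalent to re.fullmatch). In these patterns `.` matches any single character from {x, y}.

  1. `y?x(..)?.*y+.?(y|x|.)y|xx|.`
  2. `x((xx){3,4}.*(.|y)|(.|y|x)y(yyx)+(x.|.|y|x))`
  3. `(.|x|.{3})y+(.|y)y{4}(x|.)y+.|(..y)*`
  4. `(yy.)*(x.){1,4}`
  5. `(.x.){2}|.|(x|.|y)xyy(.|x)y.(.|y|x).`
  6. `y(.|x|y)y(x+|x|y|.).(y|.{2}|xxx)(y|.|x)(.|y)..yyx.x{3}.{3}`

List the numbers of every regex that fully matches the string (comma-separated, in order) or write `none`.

1, 5

1 → match
2 → no match
3 → no match
4 → no match
5 → match
6 → no match — must start with "y"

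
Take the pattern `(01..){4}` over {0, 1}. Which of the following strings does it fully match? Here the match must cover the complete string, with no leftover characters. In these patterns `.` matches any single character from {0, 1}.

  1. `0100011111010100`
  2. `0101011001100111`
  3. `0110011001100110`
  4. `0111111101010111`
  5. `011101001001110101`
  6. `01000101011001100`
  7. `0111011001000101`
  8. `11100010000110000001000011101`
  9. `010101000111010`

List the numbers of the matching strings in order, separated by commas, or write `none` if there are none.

2, 3, 7

1 → no match
2 → match
3 → match
4 → no match
5 → no match
6 → no match
7 → match
8 → no match — must start with `01`
9 → no match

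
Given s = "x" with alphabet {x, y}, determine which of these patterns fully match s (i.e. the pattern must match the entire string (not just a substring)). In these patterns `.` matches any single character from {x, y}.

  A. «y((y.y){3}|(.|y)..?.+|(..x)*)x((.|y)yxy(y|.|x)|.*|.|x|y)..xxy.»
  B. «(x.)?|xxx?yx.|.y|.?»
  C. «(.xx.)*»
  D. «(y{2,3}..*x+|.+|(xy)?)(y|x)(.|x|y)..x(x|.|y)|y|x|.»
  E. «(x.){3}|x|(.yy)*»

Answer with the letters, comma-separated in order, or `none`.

A → no match — must start with "y"
B → match
C → no match
D → match
E → match

B, D, E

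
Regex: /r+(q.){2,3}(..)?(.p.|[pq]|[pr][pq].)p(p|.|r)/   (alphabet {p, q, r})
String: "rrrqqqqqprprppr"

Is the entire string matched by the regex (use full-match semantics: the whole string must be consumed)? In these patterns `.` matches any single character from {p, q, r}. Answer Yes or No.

No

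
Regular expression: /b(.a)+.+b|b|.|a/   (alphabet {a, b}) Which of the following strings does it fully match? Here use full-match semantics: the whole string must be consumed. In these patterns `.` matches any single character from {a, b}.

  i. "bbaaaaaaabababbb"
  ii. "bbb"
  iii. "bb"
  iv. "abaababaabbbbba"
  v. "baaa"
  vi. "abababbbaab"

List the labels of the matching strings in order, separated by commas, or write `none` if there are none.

i → match
ii → no match
iii → no match
iv → no match
v → no match
vi → no match

i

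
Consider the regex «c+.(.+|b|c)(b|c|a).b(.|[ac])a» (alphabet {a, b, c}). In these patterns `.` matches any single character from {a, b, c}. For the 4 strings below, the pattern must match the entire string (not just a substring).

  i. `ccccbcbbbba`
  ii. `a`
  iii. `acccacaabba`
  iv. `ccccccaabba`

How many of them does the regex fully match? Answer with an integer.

i → match
ii → no match — must start with `c`
iii → no match — must start with `c`
iv → match
Total matched: 2

2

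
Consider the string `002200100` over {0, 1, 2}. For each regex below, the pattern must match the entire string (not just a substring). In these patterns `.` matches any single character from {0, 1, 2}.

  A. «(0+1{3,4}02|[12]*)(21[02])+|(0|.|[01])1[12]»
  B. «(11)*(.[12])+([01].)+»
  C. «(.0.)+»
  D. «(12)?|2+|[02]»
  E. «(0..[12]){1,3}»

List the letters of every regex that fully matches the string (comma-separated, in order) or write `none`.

C

A → no match
B → no match
C → match
D → no match
E → no match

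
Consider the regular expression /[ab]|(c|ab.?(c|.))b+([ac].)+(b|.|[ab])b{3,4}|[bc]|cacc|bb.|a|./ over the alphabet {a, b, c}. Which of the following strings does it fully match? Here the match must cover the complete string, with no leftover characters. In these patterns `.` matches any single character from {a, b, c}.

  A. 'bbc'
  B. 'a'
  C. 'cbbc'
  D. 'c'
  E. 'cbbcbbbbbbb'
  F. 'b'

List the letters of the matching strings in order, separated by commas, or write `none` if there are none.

A → match
B → match
C → no match
D → match
E → no match
F → match

A, B, D, F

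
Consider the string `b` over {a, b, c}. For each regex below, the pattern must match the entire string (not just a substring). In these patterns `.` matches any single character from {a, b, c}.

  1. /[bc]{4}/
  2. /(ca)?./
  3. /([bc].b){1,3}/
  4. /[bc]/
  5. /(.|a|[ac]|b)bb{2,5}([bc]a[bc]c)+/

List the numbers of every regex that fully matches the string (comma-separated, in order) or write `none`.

1 → no match
2 → match
3 → no match
4 → match
5 → no match — must end with `c`

2, 4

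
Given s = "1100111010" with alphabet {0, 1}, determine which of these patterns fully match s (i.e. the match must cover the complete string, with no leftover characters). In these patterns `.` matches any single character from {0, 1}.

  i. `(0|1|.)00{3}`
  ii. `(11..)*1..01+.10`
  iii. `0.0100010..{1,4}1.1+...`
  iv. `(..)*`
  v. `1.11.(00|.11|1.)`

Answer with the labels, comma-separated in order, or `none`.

ii, iv

i → no match
ii → match
iii → no match — must start with "0"
iv → match
v → no match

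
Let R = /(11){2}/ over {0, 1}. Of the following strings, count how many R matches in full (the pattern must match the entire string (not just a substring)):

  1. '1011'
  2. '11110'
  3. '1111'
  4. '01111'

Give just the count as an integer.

1

1 → no match — must start with '11'
2 → no match — must end with '11'
3 → match
4 → no match — must start with '11'
Total matched: 1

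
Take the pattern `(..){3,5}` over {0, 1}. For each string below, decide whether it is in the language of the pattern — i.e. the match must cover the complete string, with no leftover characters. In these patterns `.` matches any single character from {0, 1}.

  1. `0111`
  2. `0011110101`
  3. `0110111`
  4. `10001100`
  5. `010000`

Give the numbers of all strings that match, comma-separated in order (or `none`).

1 → no match
2 → match
3 → no match
4 → match
5 → match

2, 4, 5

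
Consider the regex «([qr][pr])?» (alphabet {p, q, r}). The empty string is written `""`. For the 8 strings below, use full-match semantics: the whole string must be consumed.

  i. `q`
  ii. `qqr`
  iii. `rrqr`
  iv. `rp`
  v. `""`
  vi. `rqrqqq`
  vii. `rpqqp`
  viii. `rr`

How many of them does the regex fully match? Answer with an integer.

i → no match
ii → no match
iii → no match
iv → match
v → match
vi → no match
vii → no match
viii → match
Total matched: 3

3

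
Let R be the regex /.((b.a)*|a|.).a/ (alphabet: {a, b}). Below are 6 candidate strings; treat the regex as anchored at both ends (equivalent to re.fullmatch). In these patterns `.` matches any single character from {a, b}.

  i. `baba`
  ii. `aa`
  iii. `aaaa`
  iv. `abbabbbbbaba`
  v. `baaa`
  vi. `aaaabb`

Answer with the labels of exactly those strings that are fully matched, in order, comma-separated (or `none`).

i, iii, v

i → match
ii → no match
iii → match
iv → no match
v → match
vi → no match — must end with `a`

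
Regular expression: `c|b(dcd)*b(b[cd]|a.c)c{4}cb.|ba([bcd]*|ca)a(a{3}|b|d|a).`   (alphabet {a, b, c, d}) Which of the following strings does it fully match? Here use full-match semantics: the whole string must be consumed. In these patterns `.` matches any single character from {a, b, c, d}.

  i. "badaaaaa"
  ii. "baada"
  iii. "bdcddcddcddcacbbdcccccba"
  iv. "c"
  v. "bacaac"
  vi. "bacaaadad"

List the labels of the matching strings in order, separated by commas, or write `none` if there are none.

i → match
ii → match
iii → no match
iv → match
v → match
vi → no match

i, ii, iv, v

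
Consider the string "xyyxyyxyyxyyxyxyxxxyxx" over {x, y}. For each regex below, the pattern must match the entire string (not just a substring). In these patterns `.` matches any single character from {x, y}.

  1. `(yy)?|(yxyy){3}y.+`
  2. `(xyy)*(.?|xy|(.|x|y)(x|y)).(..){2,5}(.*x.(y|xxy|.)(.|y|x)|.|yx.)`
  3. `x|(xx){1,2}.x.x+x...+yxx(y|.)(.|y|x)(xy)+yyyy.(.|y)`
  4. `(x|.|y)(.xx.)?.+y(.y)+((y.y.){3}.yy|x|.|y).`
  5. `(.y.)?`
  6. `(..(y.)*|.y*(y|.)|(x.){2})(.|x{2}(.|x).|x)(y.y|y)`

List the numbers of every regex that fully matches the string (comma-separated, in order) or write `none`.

2

1 → no match
2 → match
3 → no match
4 → no match
5 → no match
6 → no match — must end with "y"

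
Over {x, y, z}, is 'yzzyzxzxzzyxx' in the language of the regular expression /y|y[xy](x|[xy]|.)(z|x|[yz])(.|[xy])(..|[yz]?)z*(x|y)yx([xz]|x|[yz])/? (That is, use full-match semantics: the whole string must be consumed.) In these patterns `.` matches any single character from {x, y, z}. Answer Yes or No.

No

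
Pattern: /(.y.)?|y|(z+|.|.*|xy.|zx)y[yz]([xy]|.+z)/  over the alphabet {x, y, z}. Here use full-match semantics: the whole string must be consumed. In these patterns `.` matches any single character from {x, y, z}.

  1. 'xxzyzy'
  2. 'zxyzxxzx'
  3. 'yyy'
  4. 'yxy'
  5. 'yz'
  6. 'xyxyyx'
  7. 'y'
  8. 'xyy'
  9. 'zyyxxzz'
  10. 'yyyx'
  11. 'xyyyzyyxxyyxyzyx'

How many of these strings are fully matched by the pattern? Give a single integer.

7

1 → match
2 → no match
3 → match
4 → no match
5 → no match
6 → match
7 → match
8 → match
9 → match
10 → match
11 → no match
Total matched: 7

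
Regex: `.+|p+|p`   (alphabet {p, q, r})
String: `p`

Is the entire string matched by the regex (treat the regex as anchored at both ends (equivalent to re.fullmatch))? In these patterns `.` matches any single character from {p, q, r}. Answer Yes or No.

Yes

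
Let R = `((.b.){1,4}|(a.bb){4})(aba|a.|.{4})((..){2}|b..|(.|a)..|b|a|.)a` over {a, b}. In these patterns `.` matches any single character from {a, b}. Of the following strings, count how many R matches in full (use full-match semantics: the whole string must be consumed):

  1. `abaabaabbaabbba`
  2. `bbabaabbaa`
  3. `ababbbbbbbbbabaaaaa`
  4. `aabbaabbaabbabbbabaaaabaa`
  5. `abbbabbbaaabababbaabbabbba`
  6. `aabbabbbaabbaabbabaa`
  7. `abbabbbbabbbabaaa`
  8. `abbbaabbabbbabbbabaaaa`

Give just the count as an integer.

1 → match
2 → no match
3 → match
4 → match
5 → no match
6 → match
7 → match
8 → match
Total matched: 6

6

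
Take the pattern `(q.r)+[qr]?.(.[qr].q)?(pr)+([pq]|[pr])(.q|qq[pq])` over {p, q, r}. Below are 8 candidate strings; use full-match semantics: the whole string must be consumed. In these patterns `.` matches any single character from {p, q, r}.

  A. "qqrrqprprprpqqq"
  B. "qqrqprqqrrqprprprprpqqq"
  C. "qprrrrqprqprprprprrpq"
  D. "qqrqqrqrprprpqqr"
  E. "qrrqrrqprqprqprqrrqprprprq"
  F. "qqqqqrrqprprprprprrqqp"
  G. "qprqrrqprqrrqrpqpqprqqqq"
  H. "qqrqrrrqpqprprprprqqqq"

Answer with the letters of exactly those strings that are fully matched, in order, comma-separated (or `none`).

A → match
B → match
C → no match
D → no match
E → match
F → no match
G → match
H → no match

A, B, E, G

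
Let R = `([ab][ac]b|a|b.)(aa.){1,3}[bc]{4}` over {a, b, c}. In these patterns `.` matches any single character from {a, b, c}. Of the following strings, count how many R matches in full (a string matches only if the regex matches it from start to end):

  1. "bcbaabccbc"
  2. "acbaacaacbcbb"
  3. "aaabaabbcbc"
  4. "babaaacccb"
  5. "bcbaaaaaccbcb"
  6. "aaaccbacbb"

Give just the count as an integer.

1. "bcbaabccbc" → match
2 → match
3. "aaabaabbcbc" → match
4. "babaaacccb" → match
5 → match
6. "aaaccbacbb" → no match
Total matched: 5

5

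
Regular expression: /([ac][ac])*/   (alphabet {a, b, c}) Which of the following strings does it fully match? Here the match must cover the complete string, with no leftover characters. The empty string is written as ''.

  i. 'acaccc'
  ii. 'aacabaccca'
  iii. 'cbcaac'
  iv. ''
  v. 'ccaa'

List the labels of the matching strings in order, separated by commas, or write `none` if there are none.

i. 'acaccc' → match
ii. 'aacabaccca' → no match
iii. 'cbcaac' → no match
iv. '' → match
v. 'ccaa' → match

i, iv, v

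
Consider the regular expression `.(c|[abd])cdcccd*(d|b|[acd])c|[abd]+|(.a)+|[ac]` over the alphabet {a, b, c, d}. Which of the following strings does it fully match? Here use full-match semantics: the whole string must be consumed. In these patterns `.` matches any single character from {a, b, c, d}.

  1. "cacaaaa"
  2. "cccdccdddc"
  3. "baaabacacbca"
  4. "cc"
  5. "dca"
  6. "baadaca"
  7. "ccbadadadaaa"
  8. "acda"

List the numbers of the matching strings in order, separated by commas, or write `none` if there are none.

1 → no match
2 → no match
3 → no match
4 → no match
5 → no match
6 → no match
7 → no match
8 → no match

none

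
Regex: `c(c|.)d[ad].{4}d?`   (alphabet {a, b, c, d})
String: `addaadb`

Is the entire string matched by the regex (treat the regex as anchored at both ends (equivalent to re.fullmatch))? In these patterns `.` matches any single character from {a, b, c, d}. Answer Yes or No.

Every match must start with `c`, but `addaadb` does not.

No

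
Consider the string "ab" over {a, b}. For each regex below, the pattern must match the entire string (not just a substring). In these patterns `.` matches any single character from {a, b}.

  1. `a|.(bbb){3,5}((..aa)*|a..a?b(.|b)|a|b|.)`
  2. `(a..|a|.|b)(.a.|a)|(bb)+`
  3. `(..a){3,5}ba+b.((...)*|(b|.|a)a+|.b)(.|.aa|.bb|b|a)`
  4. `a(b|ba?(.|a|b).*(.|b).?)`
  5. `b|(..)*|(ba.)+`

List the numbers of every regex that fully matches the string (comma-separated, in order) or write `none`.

4, 5

1 → no match
2 → no match
3 → no match
4 → match
5 → match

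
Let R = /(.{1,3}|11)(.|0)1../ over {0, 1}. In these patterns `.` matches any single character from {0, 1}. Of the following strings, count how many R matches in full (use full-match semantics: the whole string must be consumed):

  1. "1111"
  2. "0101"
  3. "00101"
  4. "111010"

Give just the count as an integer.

1. "1111" → no match
2. "0101" → no match
3. "00101" → match
4. "111010" → no match
Total matched: 1

1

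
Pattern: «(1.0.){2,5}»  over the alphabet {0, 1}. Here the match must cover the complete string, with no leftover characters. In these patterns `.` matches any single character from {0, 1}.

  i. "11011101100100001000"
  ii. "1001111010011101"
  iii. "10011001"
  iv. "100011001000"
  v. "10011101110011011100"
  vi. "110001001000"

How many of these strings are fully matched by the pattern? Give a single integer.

i → no match
ii → no match
iii → match
iv → match
v → match
vi → no match
Total matched: 3

3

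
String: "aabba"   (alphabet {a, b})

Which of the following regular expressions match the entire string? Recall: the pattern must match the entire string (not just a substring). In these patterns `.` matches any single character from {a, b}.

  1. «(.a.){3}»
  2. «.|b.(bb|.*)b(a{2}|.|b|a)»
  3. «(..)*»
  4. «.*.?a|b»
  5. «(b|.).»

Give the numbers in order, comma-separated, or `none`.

1 → no match
2 → no match
3 → no match
4 → match
5 → no match

4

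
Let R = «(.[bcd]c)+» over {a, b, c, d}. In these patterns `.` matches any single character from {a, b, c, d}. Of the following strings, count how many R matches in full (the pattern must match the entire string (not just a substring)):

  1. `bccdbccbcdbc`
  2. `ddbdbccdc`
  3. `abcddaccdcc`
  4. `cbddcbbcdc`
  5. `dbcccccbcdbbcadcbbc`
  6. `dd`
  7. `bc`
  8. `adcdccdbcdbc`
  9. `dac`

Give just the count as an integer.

1 → match
2 → no match
3 → no match
4 → no match
5 → no match
6 → no match — must end with `c`
7 → no match
8 → match
9 → no match
Total matched: 2

2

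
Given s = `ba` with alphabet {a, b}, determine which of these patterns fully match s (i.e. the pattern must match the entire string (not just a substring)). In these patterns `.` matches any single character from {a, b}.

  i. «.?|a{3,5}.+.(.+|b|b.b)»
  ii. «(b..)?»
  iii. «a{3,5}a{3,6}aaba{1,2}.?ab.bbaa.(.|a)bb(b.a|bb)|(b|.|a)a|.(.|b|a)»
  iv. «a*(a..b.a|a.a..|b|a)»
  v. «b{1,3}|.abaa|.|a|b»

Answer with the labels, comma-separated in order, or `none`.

i → no match
ii → no match
iii → match
iv → no match
v → no match

iii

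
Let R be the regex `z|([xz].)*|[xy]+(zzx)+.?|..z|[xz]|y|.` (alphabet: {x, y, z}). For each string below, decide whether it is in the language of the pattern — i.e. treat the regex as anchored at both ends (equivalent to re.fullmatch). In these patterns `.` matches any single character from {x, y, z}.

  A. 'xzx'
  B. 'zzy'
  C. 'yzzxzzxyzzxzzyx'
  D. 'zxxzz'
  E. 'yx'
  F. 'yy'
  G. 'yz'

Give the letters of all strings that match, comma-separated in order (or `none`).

A → no match
B → no match
C → no match
D → no match
E → no match
F → no match
G → no match

none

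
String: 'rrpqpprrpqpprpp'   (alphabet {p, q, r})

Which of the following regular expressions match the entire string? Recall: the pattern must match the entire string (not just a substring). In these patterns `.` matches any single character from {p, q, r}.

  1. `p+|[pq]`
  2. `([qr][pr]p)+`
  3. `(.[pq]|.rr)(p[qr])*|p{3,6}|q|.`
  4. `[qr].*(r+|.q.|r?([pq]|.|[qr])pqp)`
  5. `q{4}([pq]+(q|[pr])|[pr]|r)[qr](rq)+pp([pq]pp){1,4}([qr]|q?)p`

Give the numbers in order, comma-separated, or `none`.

2

1 → no match
2 → match
3 → no match
4 → no match
5 → no match — must start with 'q'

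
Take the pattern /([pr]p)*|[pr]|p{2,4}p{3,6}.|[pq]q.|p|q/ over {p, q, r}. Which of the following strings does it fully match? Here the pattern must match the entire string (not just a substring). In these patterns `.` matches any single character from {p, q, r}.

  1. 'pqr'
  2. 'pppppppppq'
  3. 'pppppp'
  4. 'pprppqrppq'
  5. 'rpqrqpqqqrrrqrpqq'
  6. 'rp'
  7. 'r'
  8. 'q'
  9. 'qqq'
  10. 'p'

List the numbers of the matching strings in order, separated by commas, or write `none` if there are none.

1. 'pqr' → match
2. 'pppppppppq' → match
3. 'pppppp' → match
4. 'pprppqrppq' → no match
5 → no match
6. 'rp' → match
7. 'r' → match
8. 'q' → match
9. 'qqq' → match
10. 'p' → match

1, 2, 3, 6, 7, 8, 9, 10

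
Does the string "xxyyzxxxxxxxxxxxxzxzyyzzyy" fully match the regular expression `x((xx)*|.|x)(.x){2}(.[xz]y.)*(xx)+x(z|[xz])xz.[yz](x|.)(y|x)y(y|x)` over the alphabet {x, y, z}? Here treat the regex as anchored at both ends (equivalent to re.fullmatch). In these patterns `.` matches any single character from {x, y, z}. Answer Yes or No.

No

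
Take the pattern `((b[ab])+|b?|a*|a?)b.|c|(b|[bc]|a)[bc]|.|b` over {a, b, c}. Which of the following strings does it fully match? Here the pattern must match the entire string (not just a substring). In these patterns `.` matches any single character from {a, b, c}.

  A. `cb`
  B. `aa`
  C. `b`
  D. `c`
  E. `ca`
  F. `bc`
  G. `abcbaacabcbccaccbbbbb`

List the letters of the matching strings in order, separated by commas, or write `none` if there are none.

A → match
B → no match
C → match
D → match
E → no match
F → match
G → no match

A, C, D, F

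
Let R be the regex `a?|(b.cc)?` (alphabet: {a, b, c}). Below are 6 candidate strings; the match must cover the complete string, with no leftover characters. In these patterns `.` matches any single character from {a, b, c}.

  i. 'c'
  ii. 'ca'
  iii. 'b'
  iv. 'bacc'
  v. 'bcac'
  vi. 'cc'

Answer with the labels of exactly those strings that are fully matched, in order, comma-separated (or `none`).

iv

i → no match
ii → no match
iii → no match
iv → match
v → no match
vi → no match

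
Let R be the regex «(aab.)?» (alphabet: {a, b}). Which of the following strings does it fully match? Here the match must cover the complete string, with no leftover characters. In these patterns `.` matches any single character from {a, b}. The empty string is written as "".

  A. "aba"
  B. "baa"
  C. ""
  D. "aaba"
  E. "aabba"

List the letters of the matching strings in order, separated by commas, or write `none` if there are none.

C, D

A → no match
B → no match
C → match
D → match
E → no match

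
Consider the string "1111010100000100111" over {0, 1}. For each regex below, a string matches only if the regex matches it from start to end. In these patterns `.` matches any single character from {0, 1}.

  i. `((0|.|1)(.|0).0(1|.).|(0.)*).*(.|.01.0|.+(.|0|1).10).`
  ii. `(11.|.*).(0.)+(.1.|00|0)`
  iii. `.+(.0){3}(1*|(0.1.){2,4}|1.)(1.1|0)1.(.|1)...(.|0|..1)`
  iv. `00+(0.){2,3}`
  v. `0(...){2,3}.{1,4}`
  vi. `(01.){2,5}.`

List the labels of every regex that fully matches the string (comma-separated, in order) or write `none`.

i, ii

i → match
ii → match
iii → no match
iv → no match — must start with "00"
v → no match — must start with "0"
vi → no match — must start with "01"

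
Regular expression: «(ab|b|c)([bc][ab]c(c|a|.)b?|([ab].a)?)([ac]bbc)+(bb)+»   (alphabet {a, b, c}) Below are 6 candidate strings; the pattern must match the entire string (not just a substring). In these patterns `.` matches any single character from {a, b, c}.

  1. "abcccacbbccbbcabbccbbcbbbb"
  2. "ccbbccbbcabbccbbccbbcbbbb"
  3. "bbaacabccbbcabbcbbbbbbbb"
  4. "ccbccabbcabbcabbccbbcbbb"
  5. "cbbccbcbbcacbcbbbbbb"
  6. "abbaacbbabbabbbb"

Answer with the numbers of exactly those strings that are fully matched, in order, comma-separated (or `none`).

1 → no match
2 → match
3 → no match
4 → no match
5 → no match
6 → no match

2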